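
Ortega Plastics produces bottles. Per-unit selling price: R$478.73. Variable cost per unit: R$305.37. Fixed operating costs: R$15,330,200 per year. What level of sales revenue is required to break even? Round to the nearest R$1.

Contribution margin per unit = R$478.73 − R$305.37 = R$173.36, a CM ratio of R$173.36 ÷ R$478.73 = 0.3621.
Break-even revenue = fixed costs × price ÷ CM = R$15,330,200 × R$478.73 ÷ R$173.36 = R$42,334,025.

R$42,334,025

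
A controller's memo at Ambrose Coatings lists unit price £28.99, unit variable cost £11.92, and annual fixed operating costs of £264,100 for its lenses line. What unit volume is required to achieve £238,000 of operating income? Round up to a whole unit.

Contribution margin per unit = £28.99 − £11.92 = £17.07.
Required volume = (fixed costs + target profit) ÷ CM = (£264,100 + £238,000) ÷ £17.07 = 29,414.18, so 29,415 lenses.

29,415 lenses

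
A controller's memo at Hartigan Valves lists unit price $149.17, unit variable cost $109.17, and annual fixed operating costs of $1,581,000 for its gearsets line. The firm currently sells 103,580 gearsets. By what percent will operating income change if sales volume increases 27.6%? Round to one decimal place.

Contribution at this volume is 103,580 × $40.00 = $4,143,200.00.
EBIT = $4,143,200.00 − $1,581,000 = $2,562,200.00.
So DOL = total CM / EBIT = $4,143,200.00 / $2,562,200.00 = 1.6170.
So EBIT moves 1.6170 × (+27.6%) = +44.6%.

+44.6%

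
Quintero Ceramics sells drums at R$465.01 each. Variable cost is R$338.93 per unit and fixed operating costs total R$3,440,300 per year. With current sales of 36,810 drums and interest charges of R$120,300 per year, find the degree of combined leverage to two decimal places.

4.30

Total contribution margin = 36,810 × R$126.08 = R$4,641,004.80.
Subtracting fixed costs: EBIT = R$4,641,004.80 − R$3,440,300 = R$1,200,704.80. Interest = R$120,300.00, so EBIT − I = R$1,080,404.80.
DCL = contribution ÷ (EBIT − I) = R$4,641,004.80 ÷ R$1,080,404.80 = 4.2956.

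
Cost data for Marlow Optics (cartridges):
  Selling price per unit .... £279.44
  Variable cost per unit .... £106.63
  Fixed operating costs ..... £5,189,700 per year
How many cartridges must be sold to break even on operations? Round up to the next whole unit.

30,032 cartridges

Each unit contributes £279.44 − £106.63 = £172.81.
Units to break even: £5,189,700 ÷ £172.81 = 30,031.25, rounded up to 30,032.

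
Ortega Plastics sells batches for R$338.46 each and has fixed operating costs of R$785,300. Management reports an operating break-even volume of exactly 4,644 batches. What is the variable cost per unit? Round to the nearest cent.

R$169.36

At break-even, FC = Q × (P − VC), so P − VC = R$785,300 ÷ 4,644 = R$169.0999.
Hence VC = price − CM = R$338.46 − R$169.0999 = R$169.36.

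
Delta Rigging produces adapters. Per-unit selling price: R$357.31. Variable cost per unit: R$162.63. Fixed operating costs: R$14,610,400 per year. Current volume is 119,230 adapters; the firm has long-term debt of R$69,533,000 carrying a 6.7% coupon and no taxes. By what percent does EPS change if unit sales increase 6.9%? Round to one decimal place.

+40.6%

At 119,230 units, contribution = 119,230 × R$194.68 = R$23,211,696.40.
EBIT = R$23,211,696.40 − R$14,610,400 = R$8,601,296.40.
Interest = R$4,658,711.00, so EBIT − I = R$3,942,585.40.
DCL = total CM / (EBIT − I) = R$23,211,696.40 / R$3,942,585.40 = 5.8874.
%ΔEPS = DCL × %ΔSales = 5.8874 × +6.9% = +40.6%.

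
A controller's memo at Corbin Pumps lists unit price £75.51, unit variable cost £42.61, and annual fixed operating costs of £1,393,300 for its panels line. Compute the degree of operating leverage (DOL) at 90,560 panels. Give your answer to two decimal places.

1.88

Total contribution margin = 90,560 × £32.90 = £2,979,424.00.
EBIT = £2,979,424.00 − £1,393,300 = £1,586,124.00.
Degree of operating leverage = £2,979,424.00 / £1,586,124.00 = 1.8784.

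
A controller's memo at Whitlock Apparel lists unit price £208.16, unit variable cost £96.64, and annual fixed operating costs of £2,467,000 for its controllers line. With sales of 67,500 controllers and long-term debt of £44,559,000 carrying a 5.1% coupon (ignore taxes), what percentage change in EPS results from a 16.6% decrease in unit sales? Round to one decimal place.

Total contribution margin = 67,500 × £111.52 = £7,527,600.00.
Subtracting fixed costs: EBIT = £7,527,600.00 − £2,467,000 = £5,060,600.00.
Interest = £2,272,509.00, so EBIT − I = £2,788,091.00.
Degree of combined leverage = contribution ÷ (EBIT − I) = £7,527,600.00 ÷ £2,788,091.00 = 2.6999.
%ΔEPS = DCL × %ΔSales = 2.6999 × -16.6% = -44.8%.

-44.8%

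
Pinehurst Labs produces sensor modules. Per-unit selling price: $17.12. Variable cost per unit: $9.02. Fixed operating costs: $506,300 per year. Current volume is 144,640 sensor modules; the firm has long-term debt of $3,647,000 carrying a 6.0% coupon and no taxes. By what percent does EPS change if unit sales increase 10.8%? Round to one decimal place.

Contribution at this volume is 144,640 × $8.10 = $1,171,584.00.
Subtracting fixed costs: EBIT = $1,171,584.00 − $506,300 = $665,284.00.
After interest of $218,820.00, pre-tax earnings = $446,464.00.
Degree of combined leverage = contribution ÷ (EBIT − I) = $1,171,584.00 ÷ $446,464.00 = 2.6241.
%ΔEPS = DCL × %ΔSales = 2.6241 × +10.8% = +28.3%.

+28.3%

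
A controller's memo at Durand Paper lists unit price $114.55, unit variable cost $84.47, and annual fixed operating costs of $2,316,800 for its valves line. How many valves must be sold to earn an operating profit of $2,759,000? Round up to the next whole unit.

Contribution margin per unit = $114.55 − $84.47 = $30.08.
Need Q such that Q × $30.08 − $2,316,800 = $2,759,000, i.e. Q = $5,075,800 / $30.08 = 168,743.35 → 168,744.

168,744 valves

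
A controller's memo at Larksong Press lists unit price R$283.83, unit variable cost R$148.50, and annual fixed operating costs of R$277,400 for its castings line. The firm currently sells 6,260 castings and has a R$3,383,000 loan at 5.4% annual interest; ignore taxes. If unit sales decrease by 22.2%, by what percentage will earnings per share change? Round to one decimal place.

Contribution at this volume is 6,260 × R$135.33 = R$847,165.80.
Operating income = contribution − fixed costs = R$847,165.80 − R$277,400 = R$569,765.80.
After interest of R$182,682.00, pre-tax earnings = R$387,083.80.
DCL = total CM / (EBIT − I) = R$847,165.80 / R$387,083.80 = 2.1886.
EPS therefore changes by 2.1886 × (-22.2%) = -48.6%.

-48.6%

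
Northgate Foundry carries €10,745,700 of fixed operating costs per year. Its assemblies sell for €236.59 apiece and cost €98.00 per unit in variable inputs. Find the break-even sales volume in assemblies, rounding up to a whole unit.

Unit CM = price − variable cost = €236.59 − €98.00 = €138.59.
Units to break even: €10,745,700 ÷ €138.59 = 77,535.90, rounded up to 77,536.

77,536 assemblies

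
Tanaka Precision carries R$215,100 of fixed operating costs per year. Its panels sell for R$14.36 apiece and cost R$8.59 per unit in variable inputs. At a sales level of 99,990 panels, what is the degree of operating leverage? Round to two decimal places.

1.59

Contribution at this volume is 99,990 × R$5.77 = R$576,942.30.
Subtracting fixed costs: EBIT = R$576,942.30 − R$215,100 = R$361,842.30.
So DOL = total CM / EBIT = R$576,942.30 / R$361,842.30 = 1.5945.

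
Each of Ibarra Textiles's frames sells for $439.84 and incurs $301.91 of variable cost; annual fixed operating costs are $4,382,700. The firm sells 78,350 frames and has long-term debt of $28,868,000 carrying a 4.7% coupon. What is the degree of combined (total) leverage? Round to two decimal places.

2.13

Contribution at this volume is 78,350 × $137.93 = $10,806,815.50.
EBIT = $10,806,815.50 − $4,382,700 = $6,424,115.50. Interest = $1,356,796.00.
DOL = $10,806,815.50 ÷ $6,424,115.50 = 1.6822; DFL = $6,424,115.50 ÷ $5,067,319.50 = 1.2678.
DCL = DOL × DFL = 1.6822 × 1.2678 = 2.1327.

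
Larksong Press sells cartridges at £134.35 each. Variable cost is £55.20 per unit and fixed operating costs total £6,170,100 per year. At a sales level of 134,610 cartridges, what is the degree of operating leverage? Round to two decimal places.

At 134,610 units, contribution = 134,610 × £79.15 = £10,654,381.50.
EBIT = £10,654,381.50 − £6,170,100 = £4,484,281.50.
So DOL = total CM / EBIT = £10,654,381.50 / £4,484,281.50 = 2.3759.

2.38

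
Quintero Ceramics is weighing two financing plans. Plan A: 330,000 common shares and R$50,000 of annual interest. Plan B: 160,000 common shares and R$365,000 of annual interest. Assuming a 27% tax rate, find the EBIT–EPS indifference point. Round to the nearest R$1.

R$661,471

Set EPS_A = EPS_B: (EBIT − R$50,000)(1 − 0.27) ÷ 330,000 = (EBIT − R$365,000)(1 − 0.27) ÷ 160,000.
Cancelling (1 − t) and cross-multiplying: 160,000·(EBIT − 50,000) = 330,000·(EBIT − 365,000).
Solving, EBIT = (365,000·330,000 − 50,000·160,000) / (330,000 − 160,000) = 112,450,000,000 / 170,000 = 661,470.59.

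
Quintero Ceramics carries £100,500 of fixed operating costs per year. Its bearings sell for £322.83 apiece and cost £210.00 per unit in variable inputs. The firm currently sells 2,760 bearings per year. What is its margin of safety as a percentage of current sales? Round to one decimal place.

Unit CM = price − variable cost = £322.83 − £210.00 = £112.83. Break-even units = £100,500 ÷ £112.83 = 890.72; break-even revenue = 890.72 × £322.83 = £287,551.32.
Actual sales revenue = 2,760 × £322.83 = £891,010.80.
Margin of safety = (£891,010.80 − £287,551.32) ÷ £891,010.80 = 67.7%.

67.7%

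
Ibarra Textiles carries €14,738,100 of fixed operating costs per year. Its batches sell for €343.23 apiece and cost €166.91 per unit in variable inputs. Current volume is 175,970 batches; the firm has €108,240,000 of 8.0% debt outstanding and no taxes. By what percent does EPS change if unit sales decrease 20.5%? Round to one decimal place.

At 175,970 units, contribution = 175,970 × €176.32 = €31,027,030.40.
Operating income = contribution − fixed costs = €31,027,030.40 − €14,738,100 = €16,288,930.40.
After interest of €8,659,200.00, pre-tax earnings = €7,629,730.40.
DCL = total CM / (EBIT − I) = €31,027,030.40 / €7,629,730.40 = 4.0666.
EPS therefore changes by 4.0666 × (-20.5%) = -83.4%.

-83.4%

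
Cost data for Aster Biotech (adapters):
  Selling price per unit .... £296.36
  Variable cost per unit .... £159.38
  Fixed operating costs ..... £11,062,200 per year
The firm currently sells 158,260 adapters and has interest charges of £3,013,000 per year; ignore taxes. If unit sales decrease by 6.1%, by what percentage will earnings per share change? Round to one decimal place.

-17.4%

Total contribution margin = 158,260 × £136.98 = £21,678,454.80.
Operating income = contribution − fixed costs = £21,678,454.80 − £11,062,200 = £10,616,254.80.
After interest of £3,013,000.00, pre-tax earnings = £7,603,254.80.
DCL = total CM / (EBIT − I) = £21,678,454.80 / £7,603,254.80 = 2.8512.
%ΔEPS = DCL × %ΔSales = 2.8512 × -6.1% = -17.4%.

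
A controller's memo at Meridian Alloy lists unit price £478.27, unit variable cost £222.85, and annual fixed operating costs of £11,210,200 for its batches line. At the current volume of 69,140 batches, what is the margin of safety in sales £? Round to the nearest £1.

Unit CM = price − variable cost = £478.27 − £222.85 = £255.42. Break-even units = £11,210,200 ÷ £255.42 = 43,889.28; break-even revenue = 43,889.28 × £478.27 = £20,990,926.14.
Actual sales revenue = 69,140 × £478.27 = £33,067,587.80.
Margin of safety = £33,067,587.80 − £20,990,926.14 = £12,076,662.

£12,076,662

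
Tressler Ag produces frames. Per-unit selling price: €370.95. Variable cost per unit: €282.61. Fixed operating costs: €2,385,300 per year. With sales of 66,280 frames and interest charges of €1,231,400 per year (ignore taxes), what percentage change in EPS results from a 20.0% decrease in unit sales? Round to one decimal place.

At 66,280 units, contribution = 66,280 × €88.34 = €5,855,175.20.
EBIT = €5,855,175.20 − €2,385,300 = €3,469,875.20.
Interest = €1,231,400.00, so EBIT − I = €2,238,475.20.
Degree of combined leverage = contribution ÷ (EBIT − I) = €5,855,175.20 ÷ €2,238,475.20 = 2.6157.
%ΔEPS = DCL × %ΔSales = 2.6157 × -20.0% = -52.3%.

-52.3%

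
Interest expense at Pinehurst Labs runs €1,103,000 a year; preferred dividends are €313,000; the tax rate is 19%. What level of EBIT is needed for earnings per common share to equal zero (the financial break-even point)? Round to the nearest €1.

€1,489,420

Preferred dividends are paid after tax, so their pre-tax equivalent is €313,000 ÷ (1 − 0.19) = €386,419.75.
EPS = 0 when EBIT covers interest plus the pre-tax preferred burden: €1,103,000 + €386,419.75 = €1,489,419.75.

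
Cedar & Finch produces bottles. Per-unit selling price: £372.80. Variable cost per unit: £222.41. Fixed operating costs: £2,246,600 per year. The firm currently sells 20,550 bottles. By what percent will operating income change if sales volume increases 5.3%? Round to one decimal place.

At 20,550 units, contribution = 20,550 × £150.39 = £3,090,514.50.
Subtracting fixed costs: EBIT = £3,090,514.50 − £2,246,600 = £843,914.50.
DOL = contribution ÷ EBIT = £3,090,514.50 ÷ £843,914.50 = 3.6621.
Operating income changes by 3.6621 × +5.3% = +19.4%.

+19.4%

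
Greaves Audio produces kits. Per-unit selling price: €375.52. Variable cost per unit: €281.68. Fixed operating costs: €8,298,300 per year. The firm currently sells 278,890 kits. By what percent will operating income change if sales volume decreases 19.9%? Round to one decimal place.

Contribution at this volume is 278,890 × €93.84 = €26,171,037.60.
Operating income = contribution − fixed costs = €26,171,037.60 − €8,298,300 = €17,872,737.60.
DOL = contribution ÷ EBIT = €26,171,037.60 ÷ €17,872,737.60 = 1.4643.
Operating income changes by 1.4643 × -19.9% = -29.1%.

-29.1%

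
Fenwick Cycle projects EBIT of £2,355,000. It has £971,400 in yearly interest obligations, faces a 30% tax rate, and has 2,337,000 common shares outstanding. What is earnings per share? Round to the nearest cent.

Pre-tax income = £2,355,000 − £971,400.00 = £1,383,600.00.
After tax at 30%: net income = £1,383,600.00 × 0.70 = £968,520.00.
EPS = £968,520.00 ÷ 2,337,000 = £0.41.

£0.41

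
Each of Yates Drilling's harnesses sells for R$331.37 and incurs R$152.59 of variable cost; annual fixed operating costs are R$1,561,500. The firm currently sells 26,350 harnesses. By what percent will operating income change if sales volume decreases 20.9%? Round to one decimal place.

-31.3%

At 26,350 units, contribution = 26,350 × R$178.78 = R$4,710,853.00.
Subtracting fixed costs: EBIT = R$4,710,853.00 − R$1,561,500 = R$3,149,353.00.
So DOL = total CM / EBIT = R$4,710,853.00 / R$3,149,353.00 = 1.4958.
Operating income changes by 1.4958 × -20.9% = -31.3%.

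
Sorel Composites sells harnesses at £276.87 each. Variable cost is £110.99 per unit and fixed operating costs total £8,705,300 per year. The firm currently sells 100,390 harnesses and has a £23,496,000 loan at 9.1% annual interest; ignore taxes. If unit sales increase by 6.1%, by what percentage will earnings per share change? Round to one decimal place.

+17.5%

Contribution at this volume is 100,390 × £165.88 = £16,652,693.20.
EBIT = £16,652,693.20 − £8,705,300 = £7,947,393.20.
After interest of £2,138,136.00, pre-tax earnings = £5,809,257.20.
Degree of combined leverage = contribution ÷ (EBIT − I) = £16,652,693.20 ÷ £5,809,257.20 = 2.8666.
%ΔEPS = DCL × %ΔSales = 2.8666 × +6.1% = +17.5%.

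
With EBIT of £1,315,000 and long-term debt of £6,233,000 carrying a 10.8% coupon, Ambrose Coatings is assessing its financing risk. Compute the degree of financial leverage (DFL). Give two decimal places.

2.05

Interest = £673,164.00.
Degree of financial leverage = EBIT / (EBIT − interest) = £1,315,000 / £641,836.00 = 2.0488.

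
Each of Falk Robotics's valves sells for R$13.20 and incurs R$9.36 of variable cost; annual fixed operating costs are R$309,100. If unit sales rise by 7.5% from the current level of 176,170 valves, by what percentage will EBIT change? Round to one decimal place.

At 176,170 units, contribution = 176,170 × R$3.84 = R$676,492.80.
EBIT = R$676,492.80 − R$309,100 = R$367,392.80.
Degree of operating leverage = R$676,492.80 / R$367,392.80 = 1.8413.
%ΔEBIT = DOL × %ΔSales = 1.8413 × +7.5% = +13.8%.

+13.8%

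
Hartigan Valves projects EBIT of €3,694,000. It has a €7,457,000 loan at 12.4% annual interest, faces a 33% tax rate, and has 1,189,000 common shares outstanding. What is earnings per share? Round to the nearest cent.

Interest = €924,668.00, so EBT = €3,694,000 − €924,668.00 = €2,769,332.00.
Net income = €2,769,332.00 × (1 − 0.33) = €1,855,452.44.
EPS = €1,855,452.44 ÷ 1,189,000 = €1.56.

€1.56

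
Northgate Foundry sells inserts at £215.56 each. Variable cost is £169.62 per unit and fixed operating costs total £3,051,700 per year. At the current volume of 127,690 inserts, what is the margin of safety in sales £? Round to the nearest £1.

Each unit contributes £215.56 − £169.62 = £45.94. Break-even units = £3,051,700 ÷ £45.94 = 66,427.95; break-even revenue = 66,427.95 × £215.56 = £14,319,208.79.
Current sales = 127,690 × £215.56 = £27,524,856.40.
Margin of safety = £27,524,856.40 − £14,319,208.79 = £13,205,648.

£13,205,648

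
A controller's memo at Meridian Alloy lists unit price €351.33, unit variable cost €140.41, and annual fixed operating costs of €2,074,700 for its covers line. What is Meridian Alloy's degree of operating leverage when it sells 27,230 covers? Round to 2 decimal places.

Total contribution margin = 27,230 × €210.92 = €5,743,351.60.
Operating income = contribution − fixed costs = €5,743,351.60 − €2,074,700 = €3,668,651.60.
DOL = contribution ÷ EBIT = €5,743,351.60 ÷ €3,668,651.60 = 1.5655.

1.57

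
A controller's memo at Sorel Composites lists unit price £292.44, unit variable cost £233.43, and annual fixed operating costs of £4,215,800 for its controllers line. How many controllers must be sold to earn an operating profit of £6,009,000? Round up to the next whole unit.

173,273 controllers

Each unit contributes £292.44 − £233.43 = £59.01.
Required volume = (fixed costs + target profit) ÷ CM = (£4,215,800 + £6,009,000) ÷ £59.01 = 173,272.33, so 173,273 controllers.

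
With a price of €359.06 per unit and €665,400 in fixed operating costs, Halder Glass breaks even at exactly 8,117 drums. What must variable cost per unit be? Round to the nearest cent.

Contribution per unit must be FC / Q = €665,400 / 8,117 = €81.9761.
Variable cost per unit = €359.06 − €81.9761 = €277.08.

€277.08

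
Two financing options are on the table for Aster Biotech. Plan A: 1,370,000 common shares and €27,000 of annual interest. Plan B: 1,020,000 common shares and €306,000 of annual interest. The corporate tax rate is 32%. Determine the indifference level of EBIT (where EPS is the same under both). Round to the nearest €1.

At indifference, (EBIT − 27,000)(1 − t)/1,370,000 = (EBIT − 306,000)(1 − t)/1,020,000.
The (1 − t) factor cancels: (EBIT − 27,000) × 1,020,000 = (EBIT − 306,000) × 1,370,000.
EBIT × (1,370,000 − 1,020,000) = 306,000 × 1,370,000 − 27,000 × 1,020,000 = 391,680,000,000, so EBIT = 391,680,000,000 ÷ 350,000 = 1,119,085.71.

€1,119,086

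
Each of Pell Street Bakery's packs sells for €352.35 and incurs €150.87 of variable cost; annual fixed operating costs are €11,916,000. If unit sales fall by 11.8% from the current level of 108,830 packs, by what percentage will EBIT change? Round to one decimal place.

-25.8%

Contribution at this volume is 108,830 × €201.48 = €21,927,068.40.
Subtracting fixed costs: EBIT = €21,927,068.40 − €11,916,000 = €10,011,068.40.
So DOL = total CM / EBIT = €21,927,068.40 / €10,011,068.40 = 2.1903.
%ΔEBIT = DOL × %ΔSales = 2.1903 × -11.8% = -25.8%.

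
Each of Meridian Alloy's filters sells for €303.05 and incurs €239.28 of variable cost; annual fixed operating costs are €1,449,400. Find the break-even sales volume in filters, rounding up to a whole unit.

Unit CM = price − variable cost = €303.05 − €239.28 = €63.77.
Units to break even: €1,449,400 ÷ €63.77 = 22,728.56, rounded up to 22,729.

22,729 filters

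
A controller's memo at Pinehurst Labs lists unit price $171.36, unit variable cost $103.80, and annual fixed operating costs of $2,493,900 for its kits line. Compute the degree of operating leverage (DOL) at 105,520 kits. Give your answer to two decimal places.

1.54

Total contribution margin = 105,520 × $67.56 = $7,128,931.20.
Subtracting fixed costs: EBIT = $7,128,931.20 − $2,493,900 = $4,635,031.20.
So DOL = total CM / EBIT = $7,128,931.20 / $4,635,031.20 = 1.5381.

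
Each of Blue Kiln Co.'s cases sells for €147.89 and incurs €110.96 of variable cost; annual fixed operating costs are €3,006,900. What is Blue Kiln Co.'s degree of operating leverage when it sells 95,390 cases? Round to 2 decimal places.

At 95,390 units, contribution = 95,390 × €36.93 = €3,522,752.70.
Subtracting fixed costs: EBIT = €3,522,752.70 − €3,006,900 = €515,852.70.
So DOL = total CM / EBIT = €3,522,752.70 / €515,852.70 = 6.8290.

6.83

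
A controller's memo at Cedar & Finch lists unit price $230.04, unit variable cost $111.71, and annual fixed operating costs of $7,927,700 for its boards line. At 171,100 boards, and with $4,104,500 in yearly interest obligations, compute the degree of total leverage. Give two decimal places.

Contribution at this volume is 171,100 × $118.33 = $20,246,263.00.
Subtracting fixed costs: EBIT = $20,246,263.00 − $7,927,700 = $12,318,563.00. Interest = $4,104,500.00, so EBIT − I = $8,214,063.00.
DCL = contribution ÷ (EBIT − I) = $20,246,263.00 ÷ $8,214,063.00 = 2.4648.

2.46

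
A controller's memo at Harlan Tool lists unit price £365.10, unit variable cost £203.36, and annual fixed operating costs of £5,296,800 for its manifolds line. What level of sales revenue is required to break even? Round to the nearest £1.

£11,956,607

Contribution margin per unit = £365.10 − £203.36 = £161.74, a CM ratio of £161.74 ÷ £365.10 = 0.4430.
Break-even revenue = fixed costs × price ÷ CM = £5,296,800 × £365.10 ÷ £161.74 = £11,956,607.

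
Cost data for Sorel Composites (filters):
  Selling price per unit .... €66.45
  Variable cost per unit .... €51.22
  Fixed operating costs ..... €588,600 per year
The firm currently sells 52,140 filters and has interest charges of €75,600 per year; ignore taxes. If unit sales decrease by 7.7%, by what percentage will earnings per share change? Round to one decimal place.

-47.1%

Contribution at this volume is 52,140 × €15.23 = €794,092.20.
EBIT = €794,092.20 − €588,600 = €205,492.20.
Interest = €75,600.00, so EBIT − I = €129,892.20.
DCL = total CM / (EBIT − I) = €794,092.20 / €129,892.20 = 6.1135.
%ΔEPS = DCL × %ΔSales = 6.1135 × -7.7% = -47.1%.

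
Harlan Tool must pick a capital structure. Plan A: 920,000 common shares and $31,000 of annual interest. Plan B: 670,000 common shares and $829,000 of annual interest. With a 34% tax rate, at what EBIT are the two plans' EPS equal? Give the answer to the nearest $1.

$2,967,640

Set EPS_A = EPS_B: (EBIT − $31,000)(1 − 0.34) ÷ 920,000 = (EBIT − $829,000)(1 − 0.34) ÷ 670,000.
Cancelling (1 − t) and cross-multiplying: 670,000·(EBIT − 31,000) = 920,000·(EBIT − 829,000).
EBIT × (920,000 − 670,000) = 829,000 × 920,000 − 31,000 × 670,000 = 741,910,000,000, so EBIT = 741,910,000,000 ÷ 250,000 = 2,967,640.00.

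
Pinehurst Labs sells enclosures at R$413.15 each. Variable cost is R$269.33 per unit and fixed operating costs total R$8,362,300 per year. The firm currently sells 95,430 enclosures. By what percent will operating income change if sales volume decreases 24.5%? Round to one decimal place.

At 95,430 units, contribution = 95,430 × R$143.82 = R$13,724,742.60.
Subtracting fixed costs: EBIT = R$13,724,742.60 − R$8,362,300 = R$5,362,442.60.
Degree of operating leverage = R$13,724,742.60 / R$5,362,442.60 = 2.5594.
Operating income changes by 2.5594 × -24.5% = -62.7%.

-62.7%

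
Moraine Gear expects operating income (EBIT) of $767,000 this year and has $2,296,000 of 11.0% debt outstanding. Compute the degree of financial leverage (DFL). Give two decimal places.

1.49

Interest = $252,560.00.
DFL = EBIT ÷ (EBIT − I) = $767,000 ÷ ($767,000 − $252,560.00) = $767,000 ÷ $514,440.00 = 1.4909.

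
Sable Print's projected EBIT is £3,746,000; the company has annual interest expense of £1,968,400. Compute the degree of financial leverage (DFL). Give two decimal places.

Interest = £1,968,400.00.
DFL = EBIT ÷ (EBIT − I) = £3,746,000 ÷ (£3,746,000 − £1,968,400.00) = £3,746,000 ÷ £1,777,600.00 = 2.1073.

2.11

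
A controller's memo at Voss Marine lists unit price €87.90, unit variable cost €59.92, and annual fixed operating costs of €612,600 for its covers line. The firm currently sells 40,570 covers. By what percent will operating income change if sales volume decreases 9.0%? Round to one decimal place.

Contribution at this volume is 40,570 × €27.98 = €1,135,148.60.
Subtracting fixed costs: EBIT = €1,135,148.60 − €612,600 = €522,548.60.
So DOL = total CM / EBIT = €1,135,148.60 / €522,548.60 = 2.1723.
So EBIT moves 2.1723 × (-9.0%) = -19.6%.

-19.6%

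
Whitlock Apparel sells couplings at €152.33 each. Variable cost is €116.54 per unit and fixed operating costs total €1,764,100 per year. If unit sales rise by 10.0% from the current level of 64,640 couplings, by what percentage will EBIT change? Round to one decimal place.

+42.1%

Total contribution margin = 64,640 × €35.79 = €2,313,465.60.
Operating income = contribution − fixed costs = €2,313,465.60 − €1,764,100 = €549,365.60.
So DOL = total CM / EBIT = €2,313,465.60 / €549,365.60 = 4.2112.
So EBIT moves 4.2112 × (+10.0%) = +42.1%.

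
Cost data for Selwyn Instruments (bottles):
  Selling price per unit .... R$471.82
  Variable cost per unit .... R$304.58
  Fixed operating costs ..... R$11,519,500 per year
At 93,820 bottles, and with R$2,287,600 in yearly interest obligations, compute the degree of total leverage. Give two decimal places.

Contribution at this volume is 93,820 × R$167.24 = R$15,690,456.80.
Operating income = contribution − fixed costs = R$15,690,456.80 − R$11,519,500 = R$4,170,956.80. Interest = R$2,287,600.00.
DOL = R$15,690,456.80 ÷ R$4,170,956.80 = 3.7618; DFL = R$4,170,956.80 ÷ R$1,883,356.80 = 2.2146.
DCL = DOL × DFL = 3.7618 × 2.2146 = 8.3309.

8.33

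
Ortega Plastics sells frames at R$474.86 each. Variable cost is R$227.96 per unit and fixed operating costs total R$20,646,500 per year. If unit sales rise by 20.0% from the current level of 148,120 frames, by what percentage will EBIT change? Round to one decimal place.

+45.9%

At 148,120 units, contribution = 148,120 × R$246.90 = R$36,570,828.00.
Subtracting fixed costs: EBIT = R$36,570,828.00 − R$20,646,500 = R$15,924,328.00.
DOL = contribution ÷ EBIT = R$36,570,828.00 ÷ R$15,924,328.00 = 2.2965.
So EBIT moves 2.2965 × (+20.0%) = +45.9%.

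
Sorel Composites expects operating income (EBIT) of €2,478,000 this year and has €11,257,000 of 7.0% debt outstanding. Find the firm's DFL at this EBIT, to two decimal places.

Interest = €787,990.00.
DFL = EBIT ÷ (EBIT − I) = €2,478,000 ÷ (€2,478,000 − €787,990.00) = €2,478,000 ÷ €1,690,010.00 = 1.4663.

1.47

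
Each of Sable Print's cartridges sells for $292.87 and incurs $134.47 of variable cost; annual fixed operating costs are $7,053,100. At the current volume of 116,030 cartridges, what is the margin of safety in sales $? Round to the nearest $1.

Contribution margin per unit = $292.87 − $134.47 = $158.40. Break-even units = $7,053,100 ÷ $158.40 = 44,527.15; break-even revenue = 44,527.15 × $292.87 = $13,040,665.39.
Actual sales revenue = 116,030 × $292.87 = $33,981,706.10.
Margin of safety = $33,981,706.10 − $13,040,665.39 = $20,941,041.

$20,941,041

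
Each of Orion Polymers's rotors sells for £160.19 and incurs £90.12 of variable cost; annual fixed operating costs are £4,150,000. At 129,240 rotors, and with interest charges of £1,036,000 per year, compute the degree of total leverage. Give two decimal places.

Total contribution margin = 129,240 × £70.07 = £9,055,846.80.
EBIT = £9,055,846.80 − £4,150,000 = £4,905,846.80. Interest = £1,036,000.00.
DOL = £9,055,846.80 ÷ £4,905,846.80 = 1.8459; DFL = £4,905,846.80 ÷ £3,869,846.80 = 1.2677.
Combined leverage = 1.8459 × 1.2677 = 2.3400.

2.34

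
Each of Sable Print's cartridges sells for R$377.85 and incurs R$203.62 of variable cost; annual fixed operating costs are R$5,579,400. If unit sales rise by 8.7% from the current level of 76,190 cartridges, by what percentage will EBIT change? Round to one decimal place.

At 76,190 units, contribution = 76,190 × R$174.23 = R$13,274,583.70.
Operating income = contribution − fixed costs = R$13,274,583.70 − R$5,579,400 = R$7,695,183.70.
Degree of operating leverage = R$13,274,583.70 / R$7,695,183.70 = 1.7251.
Operating income changes by 1.7251 × +8.7% = +15.0%.

+15.0%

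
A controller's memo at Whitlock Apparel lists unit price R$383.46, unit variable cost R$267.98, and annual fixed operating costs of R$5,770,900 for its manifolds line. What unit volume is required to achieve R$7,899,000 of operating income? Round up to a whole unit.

Contribution margin per unit = R$383.46 − R$267.98 = R$115.48.
Need Q such that Q × R$115.48 − R$5,770,900 = R$7,899,000, i.e. Q = R$13,669,900 / R$115.48 = 118,374.61 → 118,375.

118,375 manifolds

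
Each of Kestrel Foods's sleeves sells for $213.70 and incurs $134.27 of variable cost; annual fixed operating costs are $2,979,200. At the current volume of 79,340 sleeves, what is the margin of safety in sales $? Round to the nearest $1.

$8,939,661

Contribution margin per unit = $213.70 − $134.27 = $79.43. Break-even units = $2,979,200 ÷ $79.43 = 37,507.24; break-even revenue = 37,507.24 × $213.70 = $8,015,296.99.
Actual sales revenue = 79,340 × $213.70 = $16,954,958.00.
Margin of safety = $16,954,958.00 − $8,015,296.99 = $8,939,661.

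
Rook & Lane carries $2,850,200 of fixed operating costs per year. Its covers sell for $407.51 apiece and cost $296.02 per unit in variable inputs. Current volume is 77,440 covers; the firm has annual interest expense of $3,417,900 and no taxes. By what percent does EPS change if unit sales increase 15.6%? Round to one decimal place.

+56.9%

At 77,440 units, contribution = 77,440 × $111.49 = $8,633,785.60.
Operating income = contribution − fixed costs = $8,633,785.60 − $2,850,200 = $5,783,585.60.
Interest = $3,417,900.00, so EBIT − I = $2,365,685.60.
DCL = total CM / (EBIT − I) = $8,633,785.60 / $2,365,685.60 = 3.6496.
%ΔEPS = DCL × %ΔSales = 3.6496 × +15.6% = +56.9%.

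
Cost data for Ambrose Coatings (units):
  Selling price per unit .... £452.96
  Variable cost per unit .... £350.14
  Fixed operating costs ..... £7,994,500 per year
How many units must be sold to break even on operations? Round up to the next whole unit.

Each unit contributes £452.96 − £350.14 = £102.82.
Break-even volume = fixed costs ÷ CM per unit = £7,994,500 ÷ £102.82 = 77,752.38, so 77,753 units.

77,753 units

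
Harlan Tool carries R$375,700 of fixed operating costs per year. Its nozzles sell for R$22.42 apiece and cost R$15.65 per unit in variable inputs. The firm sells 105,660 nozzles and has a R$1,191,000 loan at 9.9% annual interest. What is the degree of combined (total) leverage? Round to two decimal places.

3.23

Contribution at this volume is 105,660 × R$6.77 = R$715,318.20.
Subtracting fixed costs: EBIT = R$715,318.20 − R$375,700 = R$339,618.20. Interest = R$117,909.00, so EBIT − I = R$221,709.20.
DCL = contribution ÷ (EBIT − I) = R$715,318.20 ÷ R$221,709.20 = 3.2264.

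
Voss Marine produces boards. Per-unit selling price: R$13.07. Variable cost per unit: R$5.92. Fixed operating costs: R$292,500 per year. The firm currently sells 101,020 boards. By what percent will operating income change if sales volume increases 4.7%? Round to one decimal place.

+7.9%

Contribution at this volume is 101,020 × R$7.15 = R$722,293.00.
EBIT = R$722,293.00 − R$292,500 = R$429,793.00.
DOL = contribution ÷ EBIT = R$722,293.00 ÷ R$429,793.00 = 1.6806.
Operating income changes by 1.6806 × +4.7% = +7.9%.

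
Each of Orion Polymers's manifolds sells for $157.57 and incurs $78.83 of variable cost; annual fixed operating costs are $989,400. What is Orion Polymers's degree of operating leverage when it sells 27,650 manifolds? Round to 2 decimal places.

1.83

At 27,650 units, contribution = 27,650 × $78.74 = $2,177,161.00.
Subtracting fixed costs: EBIT = $2,177,161.00 − $989,400 = $1,187,761.00.
Degree of operating leverage = $2,177,161.00 / $1,187,761.00 = 1.8330.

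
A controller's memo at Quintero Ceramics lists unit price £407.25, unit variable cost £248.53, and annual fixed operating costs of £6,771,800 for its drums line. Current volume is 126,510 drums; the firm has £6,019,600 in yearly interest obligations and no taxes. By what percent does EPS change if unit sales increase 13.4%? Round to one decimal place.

+36.9%

Contribution at this volume is 126,510 × £158.72 = £20,079,667.20.
EBIT = £20,079,667.20 − £6,771,800 = £13,307,867.20.
After interest of £6,019,600.00, pre-tax earnings = £7,288,267.20.
DCL = total CM / (EBIT − I) = £20,079,667.20 / £7,288,267.20 = 2.7551.
EPS therefore changes by 2.7551 × (+13.4%) = +36.9%.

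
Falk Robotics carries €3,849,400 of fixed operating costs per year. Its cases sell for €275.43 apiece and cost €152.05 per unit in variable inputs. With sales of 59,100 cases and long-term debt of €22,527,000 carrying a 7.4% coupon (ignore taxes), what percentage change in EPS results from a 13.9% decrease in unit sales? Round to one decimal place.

Total contribution margin = 59,100 × €123.38 = €7,291,758.00.
EBIT = €7,291,758.00 − €3,849,400 = €3,442,358.00.
Interest = €1,666,998.00, so EBIT − I = €1,775,360.00.
DCL = total CM / (EBIT − I) = €7,291,758.00 / €1,775,360.00 = 4.1072.
EPS therefore changes by 4.1072 × (-13.9%) = -57.1%.

-57.1%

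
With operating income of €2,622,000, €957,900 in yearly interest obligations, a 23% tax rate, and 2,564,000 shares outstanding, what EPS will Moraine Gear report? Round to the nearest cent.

Pre-tax income = €2,622,000 − €957,900.00 = €1,664,100.00.
After tax at 23%: net income = €1,664,100.00 × 0.77 = €1,281,357.00.
EPS = €1,281,357.00 ÷ 2,564,000 = €0.50.

€0.50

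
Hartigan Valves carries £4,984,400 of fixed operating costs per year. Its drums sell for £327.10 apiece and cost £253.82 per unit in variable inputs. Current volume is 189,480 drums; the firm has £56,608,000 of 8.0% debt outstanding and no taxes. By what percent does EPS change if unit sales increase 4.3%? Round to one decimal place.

Total contribution margin = 189,480 × £73.28 = £13,885,094.40.
Operating income = contribution − fixed costs = £13,885,094.40 − £4,984,400 = £8,900,694.40.
Interest = £4,528,640.00, so EBIT − I = £4,372,054.40.
Degree of combined leverage = contribution ÷ (EBIT − I) = £13,885,094.40 ÷ £4,372,054.40 = 3.1759.
EPS therefore changes by 3.1759 × (+4.3%) = +13.7%.

+13.7%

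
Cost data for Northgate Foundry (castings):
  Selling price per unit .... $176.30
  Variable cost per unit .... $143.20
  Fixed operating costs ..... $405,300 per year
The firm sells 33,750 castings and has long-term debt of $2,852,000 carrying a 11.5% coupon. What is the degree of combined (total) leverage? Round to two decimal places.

2.91

At 33,750 units, contribution = 33,750 × $33.10 = $1,117,125.00.
Subtracting fixed costs: EBIT = $1,117,125.00 − $405,300 = $711,825.00. Interest = $327,980.00, so EBIT − I = $383,845.00.
Degree of total leverage = total CM / (EBIT − interest) = $1,117,125.00 / $383,845.00 = 2.9104.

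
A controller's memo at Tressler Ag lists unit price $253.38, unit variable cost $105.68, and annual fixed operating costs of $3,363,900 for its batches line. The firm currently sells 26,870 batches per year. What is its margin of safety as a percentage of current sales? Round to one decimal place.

15.2%

Contribution margin per unit = $253.38 − $105.68 = $147.70. Break-even units = $3,363,900 ÷ $147.70 = 22,775.22; break-even revenue = 22,775.22 × $253.38 = $5,770,785.25.
Actual sales revenue = 26,870 × $253.38 = $6,808,320.60.
Margin of safety = ($6,808,320.60 − $5,770,785.25) ÷ $6,808,320.60 = 15.2%.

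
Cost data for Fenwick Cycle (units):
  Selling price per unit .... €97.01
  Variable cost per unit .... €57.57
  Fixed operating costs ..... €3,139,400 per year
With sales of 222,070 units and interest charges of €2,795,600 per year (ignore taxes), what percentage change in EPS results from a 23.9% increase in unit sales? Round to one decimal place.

Total contribution margin = 222,070 × €39.44 = €8,758,440.80.
Subtracting fixed costs: EBIT = €8,758,440.80 − €3,139,400 = €5,619,040.80.
After interest of €2,795,600.00, pre-tax earnings = €2,823,440.80.
DCL = total CM / (EBIT − I) = €8,758,440.80 / €2,823,440.80 = 3.1020.
EPS therefore changes by 3.1020 × (+23.9%) = +74.1%.

+74.1%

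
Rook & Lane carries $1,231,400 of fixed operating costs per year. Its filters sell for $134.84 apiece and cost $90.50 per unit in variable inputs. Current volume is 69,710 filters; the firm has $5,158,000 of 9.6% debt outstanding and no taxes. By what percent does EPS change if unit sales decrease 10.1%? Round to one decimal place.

Contribution at this volume is 69,710 × $44.34 = $3,090,941.40.
EBIT = $3,090,941.40 − $1,231,400 = $1,859,541.40.
Interest = $495,168.00, so EBIT − I = $1,364,373.40.
Degree of combined leverage = contribution ÷ (EBIT − I) = $3,090,941.40 ÷ $1,364,373.40 = 2.2655.
%ΔEPS = DCL × %ΔSales = 2.2655 × -10.1% = -22.9%.

-22.9%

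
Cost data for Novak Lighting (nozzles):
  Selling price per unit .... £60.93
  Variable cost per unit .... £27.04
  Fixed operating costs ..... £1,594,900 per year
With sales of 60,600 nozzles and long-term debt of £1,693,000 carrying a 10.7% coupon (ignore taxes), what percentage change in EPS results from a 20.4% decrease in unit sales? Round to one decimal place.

At 60,600 units, contribution = 60,600 × £33.89 = £2,053,734.00.
EBIT = £2,053,734.00 − £1,594,900 = £458,834.00.
After interest of £181,151.00, pre-tax earnings = £277,683.00.
Degree of combined leverage = contribution ÷ (EBIT − I) = £2,053,734.00 ÷ £277,683.00 = 7.3960.
EPS therefore changes by 7.3960 × (-20.4%) = -150.9%.

-150.9%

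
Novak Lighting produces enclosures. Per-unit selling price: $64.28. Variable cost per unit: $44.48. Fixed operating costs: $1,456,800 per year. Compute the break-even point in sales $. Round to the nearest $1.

Contribution margin per unit = $64.28 − $44.48 = $19.80, a CM ratio of $19.80 ÷ $64.28 = 0.3080.
Break-even sales = FC ÷ CM ratio = $1,456,800 × $64.28 / $19.80 = $4,729,450.

$4,729,450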